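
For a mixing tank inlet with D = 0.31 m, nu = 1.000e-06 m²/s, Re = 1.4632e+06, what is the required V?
Formula: Re = \frac{V D}{\nu}
Substituting knowns: 1.4632e+06 = V·0.31/1.000e-06
Solving for V: V = 1.4632e+06·1.000e-06/0.31 = 4.72 m/s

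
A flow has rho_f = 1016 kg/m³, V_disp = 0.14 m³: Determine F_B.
Formula: F_B = \rho_f g V_{disp}
F_B = 1016·9.81·0.14 = 1395 N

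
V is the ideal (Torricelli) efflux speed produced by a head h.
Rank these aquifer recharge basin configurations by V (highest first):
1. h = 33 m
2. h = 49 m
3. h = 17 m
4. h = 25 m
Case 1: V = 25.45 m/s
Case 2: V = 31.01 m/s
Case 3: V = 18.26 m/s
Case 4: V = 22.15 m/s
Ranking (highest first): 2, 1, 4, 3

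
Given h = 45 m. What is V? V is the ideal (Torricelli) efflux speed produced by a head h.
Formula: V = \sqrt{2 g h}
V = √(2·9.81·45) = 29.71 m/s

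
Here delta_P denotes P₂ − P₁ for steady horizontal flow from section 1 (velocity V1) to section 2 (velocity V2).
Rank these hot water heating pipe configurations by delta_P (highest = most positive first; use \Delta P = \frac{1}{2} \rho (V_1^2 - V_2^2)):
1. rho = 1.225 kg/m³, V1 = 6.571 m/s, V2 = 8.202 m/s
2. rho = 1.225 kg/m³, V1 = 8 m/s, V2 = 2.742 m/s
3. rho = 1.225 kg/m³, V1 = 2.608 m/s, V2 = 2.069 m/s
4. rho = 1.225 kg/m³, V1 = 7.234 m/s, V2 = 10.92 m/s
Case 1: delta_P = -0.01476 kPa
Case 2: delta_P = 0.03459 kPa
Case 3: delta_P = 0.001544 kPa
Case 4: delta_P = -0.04099 kPa
Ranking (highest first): 2, 3, 1, 4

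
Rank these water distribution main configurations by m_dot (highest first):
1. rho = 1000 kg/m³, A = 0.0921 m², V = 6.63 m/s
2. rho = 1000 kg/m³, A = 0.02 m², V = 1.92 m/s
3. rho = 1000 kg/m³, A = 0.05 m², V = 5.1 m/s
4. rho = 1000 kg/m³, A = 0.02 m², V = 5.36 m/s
Case 1: m_dot = 610.6 kg/s
Case 2: m_dot = 38.4 kg/s
Case 3: m_dot = 255 kg/s
Case 4: m_dot = 107.2 kg/s
Ranking (highest first): 1, 3, 4, 2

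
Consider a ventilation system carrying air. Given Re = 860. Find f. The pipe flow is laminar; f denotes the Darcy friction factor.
Formula: f = \frac{64}{Re}
f = 64/860 = 0.07442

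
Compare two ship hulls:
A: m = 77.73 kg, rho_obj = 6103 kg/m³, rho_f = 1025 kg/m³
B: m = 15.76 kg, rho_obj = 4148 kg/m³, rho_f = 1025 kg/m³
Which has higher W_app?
W_app(A) = 634.5 N, W_app(B) = 116.4 N. Answer: A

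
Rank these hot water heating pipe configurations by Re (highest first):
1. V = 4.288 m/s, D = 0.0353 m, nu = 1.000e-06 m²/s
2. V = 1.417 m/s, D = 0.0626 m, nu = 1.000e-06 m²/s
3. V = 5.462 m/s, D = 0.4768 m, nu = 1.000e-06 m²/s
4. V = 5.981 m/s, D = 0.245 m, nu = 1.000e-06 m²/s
Case 1: Re = 151366
Case 2: Re = 88704
Case 3: Re = 2.604e+06
Case 4: Re = 1.465e+06
Ranking (highest first): 3, 4, 1, 2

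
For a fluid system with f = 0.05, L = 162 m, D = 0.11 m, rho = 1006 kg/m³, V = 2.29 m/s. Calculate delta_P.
Formula: \Delta P = f \frac{L}{D} \frac{\rho V^2}{2}
delta_P = 0.05·(162/0.11)·0.5·1006·2.29²/1000 = 194.2 kPa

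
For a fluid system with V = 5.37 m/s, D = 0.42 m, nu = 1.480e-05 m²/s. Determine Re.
Formula: Re = \frac{V D}{\nu}
Re = 5.37·0.42/1.480e-05 = 152392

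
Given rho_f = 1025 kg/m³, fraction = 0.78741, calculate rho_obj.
Formula: f_{sub} = \frac{\rho_{obj}}{\rho_f}
Substituting knowns: 0.78741 = rho_obj/1025
Solving for rho_obj: rho_obj = 0.78741·1025 = 807.1 kg/m³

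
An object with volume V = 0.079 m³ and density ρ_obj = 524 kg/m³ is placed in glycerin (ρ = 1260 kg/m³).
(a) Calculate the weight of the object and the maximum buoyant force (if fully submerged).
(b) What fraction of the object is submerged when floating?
(a) W=rho_obj*g*V=524*9.81*0.079=406.1 N; F_B(max)=rho*g*V=1260*9.81*0.079=976.5 N
(b) Floating fraction=rho_obj/rho=524/1260=0.416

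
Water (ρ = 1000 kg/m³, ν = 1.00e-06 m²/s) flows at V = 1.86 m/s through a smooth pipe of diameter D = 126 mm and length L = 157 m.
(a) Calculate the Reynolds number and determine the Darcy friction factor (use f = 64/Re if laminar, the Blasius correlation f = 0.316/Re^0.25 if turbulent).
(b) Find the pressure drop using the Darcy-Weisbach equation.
(a) Re = V·D/ν = 1.86·0.126/1.00e-06 = 234360 → turbulent (Re > 4000); f = 0.316/Re^0.25 = 0.316/234360^0.25 = 0.014362 (Blasius is strictly valid for Re ≲ 1e5; used here as the smooth-pipe estimate the problem specifies)
(b) Darcy-Weisbach: ΔP = f·(L/D)·½ρV²/1000 = 0.014362·(157/0.126)·½·1000·1.86²/1000 = 30.96 kPa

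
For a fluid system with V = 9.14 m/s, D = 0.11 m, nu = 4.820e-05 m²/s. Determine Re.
Formula: Re = \frac{V D}{\nu}
Re = 9.14·0.11/4.820e-05 = 20859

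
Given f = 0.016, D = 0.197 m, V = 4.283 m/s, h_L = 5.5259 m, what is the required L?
Formula: h_L = f \frac{L}{D} \frac{V^2}{2g}
Substituting knowns: 5.5259 = 0.016·(L/0.197)·4.283²/(2·9.81)
Solving for L: L = 5.5259·2·9.81·0.197/(0.016·4.283²) = 72.77 m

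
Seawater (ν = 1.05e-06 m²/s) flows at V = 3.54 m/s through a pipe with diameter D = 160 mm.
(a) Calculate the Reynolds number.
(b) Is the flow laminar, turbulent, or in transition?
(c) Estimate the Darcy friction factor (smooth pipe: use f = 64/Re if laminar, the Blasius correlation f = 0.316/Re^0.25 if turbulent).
(a) Re = V·D/ν = 3.54·0.16/1.05e-06 = 539430
(b) Flow regime: turbulent (Re > 4000)
(c) Friction factor: f = 0.316/Re^0.25 = 0.316/539430^0.25 = 0.01166 (Blasius is strictly valid for Re ≲ 1e5; used here as the smooth-pipe estimate the problem specifies)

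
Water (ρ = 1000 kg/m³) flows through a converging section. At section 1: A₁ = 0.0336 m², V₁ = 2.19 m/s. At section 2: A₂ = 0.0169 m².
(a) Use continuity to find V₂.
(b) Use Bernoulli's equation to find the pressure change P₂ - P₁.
(a) Continuity: A₁V₁=A₂V₂ -> V₂=A₁V₁/A₂=0.0336*2.19/0.0169=4.35 m/s
(b) Bernoulli: P₂-P₁=0.5*rho*(V₁^2-V₂^2)/1000=0.5*1000*(2.19^2-4.35^2)/1000=-7.063 kPa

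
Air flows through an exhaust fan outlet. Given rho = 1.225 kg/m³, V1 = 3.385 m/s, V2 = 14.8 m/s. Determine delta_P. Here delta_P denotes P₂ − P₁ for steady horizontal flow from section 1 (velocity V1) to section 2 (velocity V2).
Formula: \Delta P = \frac{1}{2} \rho (V_1^2 - V_2^2)
delta_P = 0.5·1.225·(3.385² − 14.8²)/1000 = -0.1271 kPa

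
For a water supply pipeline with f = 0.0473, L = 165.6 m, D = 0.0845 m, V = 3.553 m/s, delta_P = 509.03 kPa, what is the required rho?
Formula: \Delta P = f \frac{L}{D} \frac{\rho V^2}{2}
Substituting knowns: 509.03 = 0.0473·(165.6/0.0845)·0.5·rho·3.553²/1000
Solving for rho: rho = (509.03·1000)/(0.0473·(165.6/0.0845)·0.5·3.553²) = 870 kg/m³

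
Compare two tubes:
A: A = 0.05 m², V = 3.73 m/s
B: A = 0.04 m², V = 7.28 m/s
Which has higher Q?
Q(A) = 186.5 L/s, Q(B) = 291.2 L/s. Answer: B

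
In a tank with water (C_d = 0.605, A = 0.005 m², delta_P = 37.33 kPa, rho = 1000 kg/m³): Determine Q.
Formula: Q = C_d A \sqrt{\frac{2 \Delta P}{\rho}}
Q = 0.605·0.005·√(2·(37.33·1000)/1000)·1000 = 26.14 L/s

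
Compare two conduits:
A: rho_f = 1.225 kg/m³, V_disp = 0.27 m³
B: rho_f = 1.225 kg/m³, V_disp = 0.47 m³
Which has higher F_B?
F_B(A) = 3.245 N, F_B(B) = 5.648 N. Answer: B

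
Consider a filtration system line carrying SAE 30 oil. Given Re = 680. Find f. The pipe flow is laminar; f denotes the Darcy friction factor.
Formula: f = \frac{64}{Re}
f = 64/680 = 0.09412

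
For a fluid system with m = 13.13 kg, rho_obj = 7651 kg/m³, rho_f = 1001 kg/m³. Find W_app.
Formula: W_{app} = mg\left(1 - \frac{\rho_f}{\rho_{obj}}\right)
W_app = 13.13·9.81·(1 − 1001/7651) = 112 N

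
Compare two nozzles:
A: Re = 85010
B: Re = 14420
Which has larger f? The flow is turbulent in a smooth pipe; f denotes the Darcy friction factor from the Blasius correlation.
f(A) = 0.01851, f(B) = 0.02884. Answer: B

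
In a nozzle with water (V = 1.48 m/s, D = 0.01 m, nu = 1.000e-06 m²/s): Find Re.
Formula: Re = \frac{V D}{\nu}
Re = 1.48·0.01/1.000e-06 = 14800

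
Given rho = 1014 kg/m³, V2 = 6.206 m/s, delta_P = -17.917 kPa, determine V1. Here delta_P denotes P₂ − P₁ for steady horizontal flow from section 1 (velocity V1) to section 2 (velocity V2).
Formula: \Delta P = \frac{1}{2} \rho (V_1^2 - V_2^2)
Substituting knowns: -17.917 = 0.5·1014·(V1² − 6.206²)/1000
Solving for V1: V1 = √(6.206² + 2·(-17.917·1000)/1014) = 1.782 m/s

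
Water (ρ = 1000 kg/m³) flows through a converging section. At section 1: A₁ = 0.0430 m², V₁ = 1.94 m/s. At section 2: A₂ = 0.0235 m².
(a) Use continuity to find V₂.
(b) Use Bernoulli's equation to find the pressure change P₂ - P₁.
(a) Continuity: A₁V₁=A₂V₂ -> V₂=A₁V₁/A₂=0.0430*1.94/0.0235=3.55 m/s
(b) Bernoulli: P₂-P₁=0.5*rho*(V₁^2-V₂^2)/1000=0.5*1000*(1.94^2-3.55^2)/1000=-4.419 kPa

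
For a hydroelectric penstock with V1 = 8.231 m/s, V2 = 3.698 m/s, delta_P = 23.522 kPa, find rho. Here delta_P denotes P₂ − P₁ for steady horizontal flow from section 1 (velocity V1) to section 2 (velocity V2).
Formula: \Delta P = \frac{1}{2} \rho (V_1^2 - V_2^2)
Substituting knowns: 23.522 = 0.5·rho·(8.231² − 3.698²)/1000
Solving for rho: rho = 2·(23.522·1000)/(8.231² − 3.698²) = 870 kg/m³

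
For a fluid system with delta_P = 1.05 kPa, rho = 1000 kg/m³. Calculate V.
Formula: V = \sqrt{\frac{2 \Delta P}{\rho}}
V = √(2·(1.05·1000)/1000) = 1.449 m/s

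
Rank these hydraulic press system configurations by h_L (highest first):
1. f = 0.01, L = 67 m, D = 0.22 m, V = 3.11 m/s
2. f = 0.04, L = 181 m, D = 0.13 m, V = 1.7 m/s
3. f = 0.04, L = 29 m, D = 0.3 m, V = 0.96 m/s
Case 1: h_L = 1.501 m
Case 2: h_L = 8.203 m
Case 3: h_L = 0.1816 m
Ranking (highest first): 2, 1, 3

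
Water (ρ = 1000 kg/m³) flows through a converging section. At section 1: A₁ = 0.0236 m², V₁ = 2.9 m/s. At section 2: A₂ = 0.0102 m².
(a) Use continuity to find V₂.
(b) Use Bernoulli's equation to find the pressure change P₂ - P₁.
(a) Continuity: A₁V₁=A₂V₂ -> V₂=A₁V₁/A₂=0.0236*2.9/0.0102=6.71 m/s
(b) Bernoulli: P₂-P₁=0.5*rho*(V₁^2-V₂^2)/1000=0.5*1000*(2.9^2-6.71^2)/1000=-18.31 kPa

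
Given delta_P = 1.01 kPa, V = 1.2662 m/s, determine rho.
Formula: V = \sqrt{\frac{2 \Delta P}{\rho}}
Substituting knowns: 1.2662 = √(2·(1.01·1000)/rho)
Solving for rho: rho = 2·(1.01·1000)/1.2662² = 1260 kg/m³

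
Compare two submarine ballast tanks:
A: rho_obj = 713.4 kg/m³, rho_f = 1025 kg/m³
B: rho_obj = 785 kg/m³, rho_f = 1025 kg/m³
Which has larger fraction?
fraction(A) = 0.696, fraction(B) = 0.7659. Answer: B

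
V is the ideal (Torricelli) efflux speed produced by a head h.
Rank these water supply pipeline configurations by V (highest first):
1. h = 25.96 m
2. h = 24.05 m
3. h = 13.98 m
Case 1: V = 22.57 m/s
Case 2: V = 21.72 m/s
Case 3: V = 16.56 m/s
Ranking (highest first): 1, 2, 3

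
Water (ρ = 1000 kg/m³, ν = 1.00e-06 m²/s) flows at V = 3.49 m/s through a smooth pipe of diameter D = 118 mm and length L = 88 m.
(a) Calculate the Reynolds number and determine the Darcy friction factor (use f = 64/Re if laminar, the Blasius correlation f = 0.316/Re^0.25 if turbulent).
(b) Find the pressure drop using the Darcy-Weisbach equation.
(a) Re = V·D/ν = 3.49·0.118/1.00e-06 = 411820 → turbulent (Re > 4000); f = 0.316/Re^0.25 = 0.316/411820^0.25 = 0.012474 (Blasius is strictly valid for Re ≲ 1e5; used here as the smooth-pipe estimate the problem specifies)
(b) Darcy-Weisbach: ΔP = f·(L/D)·½ρV²/1000 = 0.012474·(88/0.118)·½·1000·3.49²/1000 = 56.65 kPa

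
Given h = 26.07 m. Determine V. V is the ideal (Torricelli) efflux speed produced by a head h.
Formula: V = \sqrt{2 g h}
V = √(2·9.81·26.07) = 22.62 m/s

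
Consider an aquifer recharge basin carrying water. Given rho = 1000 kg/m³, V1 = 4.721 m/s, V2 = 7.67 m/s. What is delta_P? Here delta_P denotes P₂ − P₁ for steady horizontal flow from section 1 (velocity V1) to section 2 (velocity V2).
Formula: \Delta P = \frac{1}{2} \rho (V_1^2 - V_2^2)
delta_P = 0.5·1000·(4.721² − 7.67²)/1000 = -18.27 kPa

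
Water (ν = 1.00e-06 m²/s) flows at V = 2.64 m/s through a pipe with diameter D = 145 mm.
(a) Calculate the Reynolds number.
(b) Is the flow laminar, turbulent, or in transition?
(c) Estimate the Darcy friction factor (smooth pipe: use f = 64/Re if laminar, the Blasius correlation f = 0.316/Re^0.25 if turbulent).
(a) Re = V·D/ν = 2.64·0.145/1.00e-06 = 382800
(b) Flow regime: turbulent (Re > 4000)
(c) Friction factor: f = 0.316/Re^0.25 = 0.316/382800^0.25 = 0.0127 (Blasius is strictly valid for Re ≲ 1e5; used here as the smooth-pipe estimate the problem specifies)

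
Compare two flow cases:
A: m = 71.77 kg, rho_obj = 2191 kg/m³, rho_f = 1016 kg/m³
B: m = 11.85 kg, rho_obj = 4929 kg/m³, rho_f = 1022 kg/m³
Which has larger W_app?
W_app(A) = 377.6 N, W_app(B) = 92.15 N. Answer: A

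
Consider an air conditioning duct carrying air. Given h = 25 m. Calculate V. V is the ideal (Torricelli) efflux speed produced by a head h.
Formula: V = \sqrt{2 g h}
V = √(2·9.81·25) = 22.15 m/s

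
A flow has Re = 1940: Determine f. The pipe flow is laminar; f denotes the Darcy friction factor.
Formula: f = \frac{64}{Re}
f = 64/1940 = 0.03299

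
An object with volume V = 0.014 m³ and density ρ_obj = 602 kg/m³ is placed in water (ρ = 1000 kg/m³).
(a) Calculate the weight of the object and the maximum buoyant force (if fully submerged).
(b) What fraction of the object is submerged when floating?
(a) W=rho_obj*g*V=602*9.81*0.014=82.7 N; F_B(max)=rho*g*V=1000*9.81*0.014=137.3 N
(b) Floating fraction=rho_obj/rho=602/1000=0.602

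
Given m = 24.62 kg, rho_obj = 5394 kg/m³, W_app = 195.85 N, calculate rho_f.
Formula: W_{app} = mg\left(1 - \frac{\rho_f}{\rho_{obj}}\right)
Substituting knowns: 195.85 = 24.62·9.81·(1 − rho_f/5394)
Solving for rho_f: rho_f = 5394·(1 − 195.85/(24.62·9.81)) = 1020 kg/m³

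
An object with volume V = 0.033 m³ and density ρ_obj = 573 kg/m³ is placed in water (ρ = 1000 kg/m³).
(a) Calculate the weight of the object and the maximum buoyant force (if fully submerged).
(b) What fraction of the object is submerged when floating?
(a) W=rho_obj*g*V=573*9.81*0.033=185.5 N; F_B(max)=rho*g*V=1000*9.81*0.033=323.7 N
(b) Floating fraction=rho_obj/rho=573/1000=0.573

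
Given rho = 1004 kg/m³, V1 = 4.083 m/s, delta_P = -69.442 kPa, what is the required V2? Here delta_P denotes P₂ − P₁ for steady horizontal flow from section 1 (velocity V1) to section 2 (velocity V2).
Formula: \Delta P = \frac{1}{2} \rho (V_1^2 - V_2^2)
Substituting knowns: -69.442 = 0.5·1004·(4.083² − V2²)/1000
Solving for V2: V2 = √(4.083² − 2·(-69.442·1000)/1004) = 12.45 m/s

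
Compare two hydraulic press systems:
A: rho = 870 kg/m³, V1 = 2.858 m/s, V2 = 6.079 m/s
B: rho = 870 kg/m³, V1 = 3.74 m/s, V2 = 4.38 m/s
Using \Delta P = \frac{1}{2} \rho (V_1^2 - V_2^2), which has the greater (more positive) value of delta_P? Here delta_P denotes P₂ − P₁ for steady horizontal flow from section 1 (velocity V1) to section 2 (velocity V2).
delta_P(A) = -12.52 kPa, delta_P(B) = -2.261 kPa. Answer: B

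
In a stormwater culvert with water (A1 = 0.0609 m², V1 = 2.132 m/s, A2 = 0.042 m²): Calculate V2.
Formula: V_2 = \frac{A_1 V_1}{A_2}
V2 = 0.0609·2.132/0.042 = 3.091 m/s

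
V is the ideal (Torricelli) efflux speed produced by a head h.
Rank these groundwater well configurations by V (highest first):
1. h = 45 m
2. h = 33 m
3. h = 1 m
Case 1: V = 29.71 m/s
Case 2: V = 25.45 m/s
Case 3: V = 4.429 m/s
Ranking (highest first): 1, 2, 3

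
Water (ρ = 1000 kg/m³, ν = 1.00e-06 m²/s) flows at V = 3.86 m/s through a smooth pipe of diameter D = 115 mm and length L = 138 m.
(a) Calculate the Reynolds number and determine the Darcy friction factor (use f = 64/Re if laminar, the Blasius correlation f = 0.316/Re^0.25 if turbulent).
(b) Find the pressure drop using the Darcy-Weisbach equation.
(a) Re = V·D/ν = 3.86·0.115/1.00e-06 = 443900 → turbulent (Re > 4000); f = 0.316/Re^0.25 = 0.316/443900^0.25 = 0.012242 (Blasius is strictly valid for Re ≲ 1e5; used here as the smooth-pipe estimate the problem specifies)
(b) Darcy-Weisbach: ΔP = f·(L/D)·½ρV²/1000 = 0.012242·(138/0.115)·½·1000·3.86²/1000 = 109.4 kPa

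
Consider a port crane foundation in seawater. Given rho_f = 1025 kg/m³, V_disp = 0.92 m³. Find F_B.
Formula: F_B = \rho_f g V_{disp}
F_B = 1025·9.81·0.92 = 9251 N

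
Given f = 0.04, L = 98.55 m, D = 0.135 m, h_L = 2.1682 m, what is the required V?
Formula: h_L = f \frac{L}{D} \frac{V^2}{2g}
Substituting knowns: 2.1682 = 0.04·(98.55/0.135)·V²/(2·9.81)
Solving for V: V = √(2.1682·2·9.81/(0.04·(98.55/0.135))) = 1.207 m/s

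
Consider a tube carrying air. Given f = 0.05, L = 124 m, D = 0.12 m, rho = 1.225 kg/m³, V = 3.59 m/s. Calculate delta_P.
Formula: \Delta P = f \frac{L}{D} \frac{\rho V^2}{2}
delta_P = 0.05·(124/0.12)·0.5·1.225·3.59²/1000 = 0.4079 kPa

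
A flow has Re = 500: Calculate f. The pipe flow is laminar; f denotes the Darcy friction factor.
Formula: f = \frac{64}{Re}
f = 64/500 = 0.128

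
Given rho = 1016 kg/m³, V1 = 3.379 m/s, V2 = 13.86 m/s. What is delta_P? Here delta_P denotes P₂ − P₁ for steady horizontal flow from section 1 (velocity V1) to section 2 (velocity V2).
Formula: \Delta P = \frac{1}{2} \rho (V_1^2 - V_2^2)
delta_P = 0.5·1016·(3.379² − 13.86²)/1000 = -91.79 kPa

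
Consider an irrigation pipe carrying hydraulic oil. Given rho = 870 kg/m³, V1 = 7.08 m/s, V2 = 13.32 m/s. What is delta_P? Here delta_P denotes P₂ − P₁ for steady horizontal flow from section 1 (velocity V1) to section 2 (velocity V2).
Formula: \Delta P = \frac{1}{2} \rho (V_1^2 - V_2^2)
delta_P = 0.5·870·(7.08² − 13.32²)/1000 = -55.37 kPa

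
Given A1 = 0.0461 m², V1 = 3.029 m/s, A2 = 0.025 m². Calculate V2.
Formula: V_2 = \frac{A_1 V_1}{A_2}
V2 = 0.0461·3.029/0.025 = 5.585 m/s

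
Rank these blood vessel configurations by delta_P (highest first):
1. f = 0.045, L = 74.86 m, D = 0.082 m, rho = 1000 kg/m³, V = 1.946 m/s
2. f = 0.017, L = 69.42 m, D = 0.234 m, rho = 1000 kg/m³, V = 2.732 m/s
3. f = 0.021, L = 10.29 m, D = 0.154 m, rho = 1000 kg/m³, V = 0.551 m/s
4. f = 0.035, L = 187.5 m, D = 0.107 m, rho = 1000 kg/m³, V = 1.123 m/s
Case 1: delta_P = 77.79 kPa
Case 2: delta_P = 18.82 kPa
Case 3: delta_P = 0.213 kPa
Case 4: delta_P = 38.67 kPa
Ranking (highest first): 1, 4, 2, 3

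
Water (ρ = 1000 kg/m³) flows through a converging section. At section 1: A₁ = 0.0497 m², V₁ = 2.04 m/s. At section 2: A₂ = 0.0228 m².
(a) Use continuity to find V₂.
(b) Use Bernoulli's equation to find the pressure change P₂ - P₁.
(a) Continuity: A₁V₁=A₂V₂ -> V₂=A₁V₁/A₂=0.0497*2.04/0.0228=4.45 m/s
(b) Bernoulli: P₂-P₁=0.5*rho*(V₁^2-V₂^2)/1000=0.5*1000*(2.04^2-4.45^2)/1000=-7.82 kPa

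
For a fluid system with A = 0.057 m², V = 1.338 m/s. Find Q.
Formula: Q = A V
Q = 0.057·1.338·1000 = 76.27 L/s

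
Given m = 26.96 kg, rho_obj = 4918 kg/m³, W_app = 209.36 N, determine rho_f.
Formula: W_{app} = mg\left(1 - \frac{\rho_f}{\rho_{obj}}\right)
Substituting knowns: 209.36 = 26.96·9.81·(1 − rho_f/4918)
Solving for rho_f: rho_f = 4918·(1 − 209.36/(26.96·9.81)) = 1025 kg/m³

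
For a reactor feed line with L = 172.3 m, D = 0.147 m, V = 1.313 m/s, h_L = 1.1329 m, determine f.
Formula: h_L = f \frac{L}{D} \frac{V^2}{2g}
Substituting knowns: 1.1329 = f·(172.3/0.147)·1.313²/(2·9.81)
Solving for f: f = 1.1329·2·9.81/((172.3/0.147)·1.313²) = 0.011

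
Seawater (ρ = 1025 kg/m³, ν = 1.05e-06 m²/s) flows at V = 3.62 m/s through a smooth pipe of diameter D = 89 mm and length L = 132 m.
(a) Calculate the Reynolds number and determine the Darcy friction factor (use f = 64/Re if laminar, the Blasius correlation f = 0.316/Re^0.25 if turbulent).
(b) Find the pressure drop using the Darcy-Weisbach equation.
(a) Re = V·D/ν = 3.62·0.089/1.05e-06 = 306840 → turbulent (Re > 4000); f = 0.316/Re^0.25 = 0.316/306840^0.25 = 0.013426 (Blasius is strictly valid for Re ≲ 1e5; used here as the smooth-pipe estimate the problem specifies)
(b) Darcy-Weisbach: ΔP = f·(L/D)·½ρV²/1000 = 0.013426·(132/0.089)·½·1025·3.62²/1000 = 133.7 kPa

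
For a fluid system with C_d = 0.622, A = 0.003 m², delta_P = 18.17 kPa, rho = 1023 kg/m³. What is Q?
Formula: Q = C_d A \sqrt{\frac{2 \Delta P}{\rho}}
Q = 0.622·0.003·√(2·(18.17·1000)/1023)·1000 = 11.12 L/s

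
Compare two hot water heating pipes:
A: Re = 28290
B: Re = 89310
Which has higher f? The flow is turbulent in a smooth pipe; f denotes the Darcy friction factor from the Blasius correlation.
f(A) = 0.02437, f(B) = 0.01828. Answer: A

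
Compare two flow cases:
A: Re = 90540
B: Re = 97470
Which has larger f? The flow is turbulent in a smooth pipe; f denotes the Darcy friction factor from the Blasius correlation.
f(A) = 0.01822, f(B) = 0.01788. Answer: A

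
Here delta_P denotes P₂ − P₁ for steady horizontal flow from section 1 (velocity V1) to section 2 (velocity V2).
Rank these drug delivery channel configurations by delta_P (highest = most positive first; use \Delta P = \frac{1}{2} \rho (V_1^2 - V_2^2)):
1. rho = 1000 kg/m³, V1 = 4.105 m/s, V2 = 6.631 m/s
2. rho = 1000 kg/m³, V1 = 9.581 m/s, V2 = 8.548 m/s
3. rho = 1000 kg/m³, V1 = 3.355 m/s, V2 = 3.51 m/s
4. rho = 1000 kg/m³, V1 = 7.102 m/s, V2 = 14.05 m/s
Case 1: delta_P = -13.56 kPa
Case 2: delta_P = 9.364 kPa
Case 3: delta_P = -0.532 kPa
Case 4: delta_P = -73.48 kPa
Ranking (highest first): 2, 3, 1, 4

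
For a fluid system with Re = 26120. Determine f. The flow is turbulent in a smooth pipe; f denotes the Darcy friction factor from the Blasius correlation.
Formula: f = \frac{0.316}{Re^{0.25}}
f = 0.316/26120^0.25 = 0.02486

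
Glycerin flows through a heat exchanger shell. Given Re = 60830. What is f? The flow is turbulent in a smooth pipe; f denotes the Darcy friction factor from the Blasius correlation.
Formula: f = \frac{0.316}{Re^{0.25}}
f = 0.316/60830^0.25 = 0.02012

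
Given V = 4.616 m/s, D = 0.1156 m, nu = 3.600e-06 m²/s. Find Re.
Formula: Re = \frac{V D}{\nu}
Re = 4.616·0.1156/3.600e-06 = 148225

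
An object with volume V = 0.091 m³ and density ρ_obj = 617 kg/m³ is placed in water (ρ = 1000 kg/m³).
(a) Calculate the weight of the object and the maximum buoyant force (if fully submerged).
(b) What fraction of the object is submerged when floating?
(a) W=rho_obj*g*V=617*9.81*0.091=550.8 N; F_B(max)=rho*g*V=1000*9.81*0.091=892.7 N
(b) Floating fraction=rho_obj/rho=617/1000=0.617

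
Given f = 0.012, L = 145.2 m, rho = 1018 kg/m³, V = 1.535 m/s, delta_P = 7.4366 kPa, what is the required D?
Formula: \Delta P = f \frac{L}{D} \frac{\rho V^2}{2}
Substituting knowns: 7.4366 = 0.012·(145.2/D)·0.5·1018·1.535²/1000
Solving for D: D = 0.012·145.2·0.5·1018·1.535²/(7.4366·1000) = 0.281 m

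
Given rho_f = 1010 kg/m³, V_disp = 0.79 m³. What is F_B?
Formula: F_B = \rho_f g V_{disp}
F_B = 1010·9.81·0.79 = 7827 N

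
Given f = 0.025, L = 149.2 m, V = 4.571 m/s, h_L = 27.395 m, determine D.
Formula: h_L = f \frac{L}{D} \frac{V^2}{2g}
Substituting knowns: 27.395 = 0.025·(149.2/D)·4.571²/(2·9.81)
Solving for D: D = 0.025·149.2·4.571²/(2·9.81·27.395) = 0.145 m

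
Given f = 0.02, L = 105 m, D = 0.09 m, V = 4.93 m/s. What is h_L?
Formula: h_L = f \frac{L}{D} \frac{V^2}{2g}
h_L = 0.02·(105/0.09)·4.93²/(2·9.81) = 28.9 m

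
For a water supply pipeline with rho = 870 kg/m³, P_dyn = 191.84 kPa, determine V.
Formula: P_{dyn} = \frac{1}{2} \rho V^2
Substituting knowns: 191.84 = 0.5·870·V²/1000
Solving for V: V = √(2·(191.84·1000)/870) = 21 m/s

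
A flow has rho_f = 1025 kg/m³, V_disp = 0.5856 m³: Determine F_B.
Formula: F_B = \rho_f g V_{disp}
F_B = 1025·9.81·0.5856 = 5888 N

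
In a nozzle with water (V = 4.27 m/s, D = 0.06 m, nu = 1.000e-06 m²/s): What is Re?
Formula: Re = \frac{V D}{\nu}
Re = 4.27·0.06/1.000e-06 = 256200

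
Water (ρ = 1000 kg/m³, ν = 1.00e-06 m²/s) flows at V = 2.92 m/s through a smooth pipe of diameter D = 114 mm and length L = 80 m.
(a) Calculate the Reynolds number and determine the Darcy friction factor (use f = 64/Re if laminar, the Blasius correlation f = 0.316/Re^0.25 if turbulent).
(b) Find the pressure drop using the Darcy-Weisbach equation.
(a) Re = V·D/ν = 2.92·0.114/1.00e-06 = 332880 → turbulent (Re > 4000); f = 0.316/Re^0.25 = 0.316/332880^0.25 = 0.013156 (Blasius is strictly valid for Re ≲ 1e5; used here as the smooth-pipe estimate the problem specifies)
(b) Darcy-Weisbach: ΔP = f·(L/D)·½ρV²/1000 = 0.013156·(80/0.114)·½·1000·2.92²/1000 = 39.36 kPa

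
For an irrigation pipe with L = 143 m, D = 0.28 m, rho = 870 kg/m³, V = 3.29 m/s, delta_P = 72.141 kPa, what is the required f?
Formula: \Delta P = f \frac{L}{D} \frac{\rho V^2}{2}
Substituting knowns: 72.141 = f·(143/0.28)·0.5·870·3.29²/1000
Solving for f: f = (72.141·1000)/((143/0.28)·0.5·870·3.29²) = 0.03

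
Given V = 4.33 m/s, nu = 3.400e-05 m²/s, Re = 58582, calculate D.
Formula: Re = \frac{V D}{\nu}
Substituting knowns: 58582 = 4.33·D/3.400e-05
Solving for D: D = 58582·3.400e-05/4.33 = 0.46 m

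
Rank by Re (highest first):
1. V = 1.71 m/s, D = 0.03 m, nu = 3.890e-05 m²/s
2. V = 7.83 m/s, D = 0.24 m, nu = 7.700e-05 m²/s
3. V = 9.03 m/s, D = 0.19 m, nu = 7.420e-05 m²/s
Case 1: Re = 1319
Case 2: Re = 24405
Case 3: Re = 23123
Ranking (highest first): 2, 3, 1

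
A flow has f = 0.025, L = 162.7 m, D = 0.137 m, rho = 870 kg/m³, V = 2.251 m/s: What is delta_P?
Formula: \Delta P = f \frac{L}{D} \frac{\rho V^2}{2}
delta_P = 0.025·(162.7/0.137)·0.5·870·2.251²/1000 = 65.44 kPa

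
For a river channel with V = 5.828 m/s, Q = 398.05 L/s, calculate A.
Formula: Q = A V
Substituting knowns: 398.05 = A·5.828·1000
Solving for A: A = (398.05/1000)/5.828 = 0.0683 m²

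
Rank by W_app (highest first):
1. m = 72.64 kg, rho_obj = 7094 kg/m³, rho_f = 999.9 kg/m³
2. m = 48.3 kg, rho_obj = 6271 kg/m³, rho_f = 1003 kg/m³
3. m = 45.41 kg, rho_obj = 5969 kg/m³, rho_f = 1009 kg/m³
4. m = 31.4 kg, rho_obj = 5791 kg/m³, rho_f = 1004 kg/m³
Case 1: W_app = 612.2 N
Case 2: W_app = 398 N
Case 3: W_app = 370.2 N
Case 4: W_app = 254.6 N
Ranking (highest first): 1, 2, 3, 4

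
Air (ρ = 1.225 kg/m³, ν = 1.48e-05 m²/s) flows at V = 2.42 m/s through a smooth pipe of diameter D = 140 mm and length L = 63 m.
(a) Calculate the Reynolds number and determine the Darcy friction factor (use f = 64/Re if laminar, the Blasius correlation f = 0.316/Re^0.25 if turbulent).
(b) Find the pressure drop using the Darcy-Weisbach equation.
(a) Re = V·D/ν = 2.42·0.14/1.48e-05 = 22892 → turbulent (Re > 4000); f = 0.316/Re^0.25 = 0.316/22892^0.25 = 0.02569
(b) Darcy-Weisbach: ΔP = f·(L/D)·½ρV²/1000 = 0.02569·(63/0.140)·½·1.225·2.42²/1000 = 0.04147 kPa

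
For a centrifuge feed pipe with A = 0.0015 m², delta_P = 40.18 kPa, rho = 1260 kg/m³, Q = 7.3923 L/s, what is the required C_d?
Formula: Q = C_d A \sqrt{\frac{2 \Delta P}{\rho}}
Substituting knowns: 7.3923 = C_d·0.0015·√(2·(40.18·1000)/1260)·1000
Solving for C_d: C_d = (7.3923/1000)/(0.0015·√(2·(40.18·1000)/1260)) = 0.6171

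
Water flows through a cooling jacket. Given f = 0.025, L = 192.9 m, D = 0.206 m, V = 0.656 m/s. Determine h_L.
Formula: h_L = f \frac{L}{D} \frac{V^2}{2g}
h_L = 0.025·(192.9/0.206)·0.656²/(2·9.81) = 0.5135 m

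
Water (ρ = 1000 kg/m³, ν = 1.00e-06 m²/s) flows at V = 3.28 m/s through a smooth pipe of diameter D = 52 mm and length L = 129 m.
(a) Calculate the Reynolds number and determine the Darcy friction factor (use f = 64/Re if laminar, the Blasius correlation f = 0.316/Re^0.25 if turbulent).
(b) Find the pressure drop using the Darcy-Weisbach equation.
(a) Re = V·D/ν = 3.28·0.052/1.00e-06 = 170560 → turbulent (Re > 4000); f = 0.316/Re^0.25 = 0.316/170560^0.25 = 0.01555 (Blasius is strictly valid for Re ≲ 1e5; used here as the smooth-pipe estimate the problem specifies)
(b) Darcy-Weisbach: ΔP = f·(L/D)·½ρV²/1000 = 0.01555·(129/0.052)·½·1000·3.28²/1000 = 207.5 kPa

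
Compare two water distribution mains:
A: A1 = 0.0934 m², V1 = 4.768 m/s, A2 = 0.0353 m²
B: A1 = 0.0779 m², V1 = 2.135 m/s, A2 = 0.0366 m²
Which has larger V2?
V2(A) = 12.62 m/s, V2(B) = 4.544 m/s. Answer: A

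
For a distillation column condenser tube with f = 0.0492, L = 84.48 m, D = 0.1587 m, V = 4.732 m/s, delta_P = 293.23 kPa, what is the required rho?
Formula: \Delta P = f \frac{L}{D} \frac{\rho V^2}{2}
Substituting knowns: 293.23 = 0.0492·(84.48/0.1587)·0.5·rho·4.732²/1000
Solving for rho: rho = (293.23·1000)/(0.0492·(84.48/0.1587)·0.5·4.732²) = 1000 kg/m³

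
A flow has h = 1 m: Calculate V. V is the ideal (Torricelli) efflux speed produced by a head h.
Formula: V = \sqrt{2 g h}
V = √(2·9.81·1) = 4.429 m/s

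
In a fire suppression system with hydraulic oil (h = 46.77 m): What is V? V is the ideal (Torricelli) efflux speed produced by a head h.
Formula: V = \sqrt{2 g h}
V = √(2·9.81·46.77) = 30.29 m/s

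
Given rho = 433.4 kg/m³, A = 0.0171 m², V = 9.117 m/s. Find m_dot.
Formula: \dot{m} = \rho A V
m_dot = 433.4·0.0171·9.117 = 67.57 kg/s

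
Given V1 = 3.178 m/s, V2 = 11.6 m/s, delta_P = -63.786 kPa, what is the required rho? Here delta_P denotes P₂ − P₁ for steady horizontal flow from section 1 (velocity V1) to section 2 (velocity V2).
Formula: \Delta P = \frac{1}{2} \rho (V_1^2 - V_2^2)
Substituting knowns: -63.786 = 0.5·rho·(3.178² − 11.6²)/1000
Solving for rho: rho = 2·(-63.786·1000)/(3.178² − 11.6²) = 1025 kg/m³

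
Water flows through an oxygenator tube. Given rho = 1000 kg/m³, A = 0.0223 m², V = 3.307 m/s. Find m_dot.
Formula: \dot{m} = \rho A V
m_dot = 1000·0.0223·3.307 = 73.75 kg/s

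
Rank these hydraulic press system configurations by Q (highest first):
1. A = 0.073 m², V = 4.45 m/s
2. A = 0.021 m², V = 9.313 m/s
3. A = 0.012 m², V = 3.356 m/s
Case 1: Q = 324.8 L/s
Case 2: Q = 195.6 L/s
Case 3: Q = 40.27 L/s
Ranking (highest first): 1, 2, 3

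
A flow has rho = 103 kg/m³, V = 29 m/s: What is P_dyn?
Formula: P_{dyn} = \frac{1}{2} \rho V^2
P_dyn = 0.5·103·29²/1000 = 43.31 kPa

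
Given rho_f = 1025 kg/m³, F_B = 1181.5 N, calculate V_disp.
Formula: F_B = \rho_f g V_{disp}
Substituting knowns: 1181.5 = 1025·9.81·V_disp
Solving for V_disp: V_disp = 1181.5/(1025·9.81) = 0.1175 m³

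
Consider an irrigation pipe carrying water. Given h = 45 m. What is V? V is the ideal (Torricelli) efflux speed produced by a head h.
Formula: V = \sqrt{2 g h}
V = √(2·9.81·45) = 29.71 m/s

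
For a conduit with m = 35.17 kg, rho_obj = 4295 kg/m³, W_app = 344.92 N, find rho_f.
Formula: W_{app} = mg\left(1 - \frac{\rho_f}{\rho_{obj}}\right)
Substituting knowns: 344.92 = 35.17·9.81·(1 − rho_f/4295)
Solving for rho_f: rho_f = 4295·(1 − 344.92/(35.17·9.81)) = 1.216 kg/m³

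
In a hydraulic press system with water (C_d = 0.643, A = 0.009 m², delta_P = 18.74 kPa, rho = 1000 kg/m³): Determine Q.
Formula: Q = C_d A \sqrt{\frac{2 \Delta P}{\rho}}
Q = 0.643·0.009·√(2·(18.74·1000)/1000)·1000 = 35.43 L/s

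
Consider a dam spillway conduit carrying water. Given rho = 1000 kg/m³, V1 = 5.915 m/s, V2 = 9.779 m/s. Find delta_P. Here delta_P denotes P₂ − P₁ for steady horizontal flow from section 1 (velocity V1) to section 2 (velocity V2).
Formula: \Delta P = \frac{1}{2} \rho (V_1^2 - V_2^2)
delta_P = 0.5·1000·(5.915² − 9.779²)/1000 = -30.32 kPa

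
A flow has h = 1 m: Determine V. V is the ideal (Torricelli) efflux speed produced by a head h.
Formula: V = \sqrt{2 g h}
V = √(2·9.81·1) = 4.429 m/s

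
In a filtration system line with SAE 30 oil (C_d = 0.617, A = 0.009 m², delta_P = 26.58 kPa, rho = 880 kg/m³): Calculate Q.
Formula: Q = C_d A \sqrt{\frac{2 \Delta P}{\rho}}
Q = 0.617·0.009·√(2·(26.58·1000)/880)·1000 = 43.16 L/s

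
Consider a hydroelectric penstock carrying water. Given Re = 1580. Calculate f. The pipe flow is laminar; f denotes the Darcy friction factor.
Formula: f = \frac{64}{Re}
f = 64/1580 = 0.04051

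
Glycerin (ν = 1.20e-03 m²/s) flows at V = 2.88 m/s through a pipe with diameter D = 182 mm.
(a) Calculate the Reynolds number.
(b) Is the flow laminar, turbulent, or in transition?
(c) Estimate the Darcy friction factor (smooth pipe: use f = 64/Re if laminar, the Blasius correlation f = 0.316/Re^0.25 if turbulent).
(a) Re = V·D/ν = 2.88·0.182/1.20e-03 = 436.8
(b) Flow regime: laminar (Re < 2300)
(c) Friction factor: f = 64/Re = 64/436.8 = 0.1465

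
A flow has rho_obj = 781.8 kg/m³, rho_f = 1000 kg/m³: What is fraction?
Formula: f_{sub} = \frac{\rho_{obj}}{\rho_f}
fraction = 781.8/1000 = 0.7818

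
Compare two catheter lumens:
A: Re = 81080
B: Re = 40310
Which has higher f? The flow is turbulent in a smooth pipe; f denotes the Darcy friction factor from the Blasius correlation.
f(A) = 0.01873, f(B) = 0.0223. Answer: B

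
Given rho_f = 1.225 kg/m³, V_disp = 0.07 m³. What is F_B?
Formula: F_B = \rho_f g V_{disp}
F_B = 1.225·9.81·0.07 = 0.8412 N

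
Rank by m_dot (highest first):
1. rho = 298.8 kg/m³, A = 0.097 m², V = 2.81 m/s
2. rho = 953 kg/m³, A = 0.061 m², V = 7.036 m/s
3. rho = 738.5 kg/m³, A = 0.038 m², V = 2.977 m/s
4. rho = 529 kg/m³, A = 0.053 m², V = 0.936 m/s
Case 1: m_dot = 81.44 kg/s
Case 2: m_dot = 409 kg/s
Case 3: m_dot = 83.54 kg/s
Case 4: m_dot = 26.24 kg/s
Ranking (highest first): 2, 3, 1, 4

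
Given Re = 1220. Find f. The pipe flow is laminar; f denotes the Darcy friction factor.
Formula: f = \frac{64}{Re}
f = 64/1220 = 0.05246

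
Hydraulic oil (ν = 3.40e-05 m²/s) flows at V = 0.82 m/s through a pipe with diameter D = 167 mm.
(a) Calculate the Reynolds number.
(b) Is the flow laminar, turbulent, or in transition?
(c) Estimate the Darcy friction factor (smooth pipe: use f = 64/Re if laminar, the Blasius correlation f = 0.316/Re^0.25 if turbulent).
(a) Re = V·D/ν = 0.82·0.167/3.40e-05 = 4027.6
(b) Flow regime: turbulent (Re > 4000)
(c) Friction factor: f = 0.316/Re^0.25 = 0.316/4027.6^0.25 = 0.03967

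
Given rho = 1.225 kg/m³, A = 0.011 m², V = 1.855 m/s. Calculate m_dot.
Formula: \dot{m} = \rho A V
m_dot = 1.225·0.011·1.855 = 0.025 kg/s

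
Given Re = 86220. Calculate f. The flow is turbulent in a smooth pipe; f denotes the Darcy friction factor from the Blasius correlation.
Formula: f = \frac{0.316}{Re^{0.25}}
f = 0.316/86220^0.25 = 0.01844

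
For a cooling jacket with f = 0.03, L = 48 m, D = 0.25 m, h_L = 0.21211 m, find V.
Formula: h_L = f \frac{L}{D} \frac{V^2}{2g}
Substituting knowns: 0.21211 = 0.03·(48/0.25)·V²/(2·9.81)
Solving for V: V = √(0.21211·2·9.81/(0.03·(48/0.25))) = 0.85 m/s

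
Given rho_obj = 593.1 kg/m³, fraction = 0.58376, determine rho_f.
Formula: f_{sub} = \frac{\rho_{obj}}{\rho_f}
Substituting knowns: 0.58376 = 593.1/rho_f
Solving for rho_f: rho_f = 593.1/0.58376 = 1016 kg/m³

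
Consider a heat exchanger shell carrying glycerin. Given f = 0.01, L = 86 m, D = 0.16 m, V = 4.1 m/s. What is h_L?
Formula: h_L = f \frac{L}{D} \frac{V^2}{2g}
h_L = 0.01·(86/0.16)·4.1²/(2·9.81) = 4.605 m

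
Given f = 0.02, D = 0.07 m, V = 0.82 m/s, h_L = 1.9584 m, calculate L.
Formula: h_L = f \frac{L}{D} \frac{V^2}{2g}
Substituting knowns: 1.9584 = 0.02·(L/0.07)·0.82²/(2·9.81)
Solving for L: L = 1.9584·2·9.81·0.07/(0.02·0.82²) = 200 m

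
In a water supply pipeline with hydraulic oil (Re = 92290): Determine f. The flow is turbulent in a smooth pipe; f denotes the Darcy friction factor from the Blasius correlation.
Formula: f = \frac{0.316}{Re^{0.25}}
f = 0.316/92290^0.25 = 0.01813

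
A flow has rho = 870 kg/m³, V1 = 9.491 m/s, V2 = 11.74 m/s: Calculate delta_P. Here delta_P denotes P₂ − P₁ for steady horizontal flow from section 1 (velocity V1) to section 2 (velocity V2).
Formula: \Delta P = \frac{1}{2} \rho (V_1^2 - V_2^2)
delta_P = 0.5·870·(9.491² − 11.74²)/1000 = -20.77 kPa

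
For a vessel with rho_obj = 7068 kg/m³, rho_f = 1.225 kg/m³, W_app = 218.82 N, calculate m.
Formula: W_{app} = mg\left(1 - \frac{\rho_f}{\rho_{obj}}\right)
Substituting knowns: 218.82 = m·9.81·(1 − 1.225/7068)
Solving for m: m = 218.82/(9.81·(1 − 1.225/7068)) = 22.31 kg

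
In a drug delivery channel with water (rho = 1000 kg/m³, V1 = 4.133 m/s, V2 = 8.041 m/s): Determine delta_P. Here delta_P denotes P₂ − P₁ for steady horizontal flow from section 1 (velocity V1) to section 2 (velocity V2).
Formula: \Delta P = \frac{1}{2} \rho (V_1^2 - V_2^2)
delta_P = 0.5·1000·(4.133² − 8.041²)/1000 = -23.79 kPa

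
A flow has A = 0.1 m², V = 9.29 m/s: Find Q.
Formula: Q = A V
Q = 0.1·9.29·1000 = 929 L/s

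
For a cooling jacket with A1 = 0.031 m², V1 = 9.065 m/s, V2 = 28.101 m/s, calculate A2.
Formula: V_2 = \frac{A_1 V_1}{A_2}
Substituting knowns: 28.101 = 0.031·9.065/A2
Solving for A2: A2 = 0.031·9.065/28.101 = 0.01 m²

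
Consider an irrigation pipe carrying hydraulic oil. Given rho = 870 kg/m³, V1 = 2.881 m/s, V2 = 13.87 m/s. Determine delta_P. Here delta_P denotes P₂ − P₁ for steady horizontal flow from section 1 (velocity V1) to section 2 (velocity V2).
Formula: \Delta P = \frac{1}{2} \rho (V_1^2 - V_2^2)
delta_P = 0.5·870·(2.881² − 13.87²)/1000 = -80.07 kPa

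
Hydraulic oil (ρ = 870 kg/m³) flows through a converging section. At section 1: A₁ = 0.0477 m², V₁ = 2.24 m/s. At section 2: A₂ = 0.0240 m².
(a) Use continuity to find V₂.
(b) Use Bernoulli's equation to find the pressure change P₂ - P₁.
(a) Continuity: A₁V₁=A₂V₂ -> V₂=A₁V₁/A₂=0.0477*2.24/0.0240=4.45 m/s
(b) Bernoulli: P₂-P₁=0.5*rho*(V₁^2-V₂^2)/1000=0.5*870*(2.24^2-4.45^2)/1000=-6.431 kPa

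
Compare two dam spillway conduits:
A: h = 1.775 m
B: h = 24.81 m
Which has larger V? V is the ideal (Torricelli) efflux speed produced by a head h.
V(A) = 5.901 m/s, V(B) = 22.06 m/s. Answer: B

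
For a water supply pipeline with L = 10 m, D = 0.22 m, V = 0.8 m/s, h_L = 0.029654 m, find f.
Formula: h_L = f \frac{L}{D} \frac{V^2}{2g}
Substituting knowns: 0.029654 = f·(10/0.22)·0.8²/(2·9.81)
Solving for f: f = 0.029654·2·9.81/((10/0.22)·0.8²) = 0.02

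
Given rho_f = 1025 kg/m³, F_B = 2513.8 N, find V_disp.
Formula: F_B = \rho_f g V_{disp}
Substituting knowns: 2513.8 = 1025·9.81·V_disp
Solving for V_disp: V_disp = 2513.8/(1025·9.81) = 0.25 m³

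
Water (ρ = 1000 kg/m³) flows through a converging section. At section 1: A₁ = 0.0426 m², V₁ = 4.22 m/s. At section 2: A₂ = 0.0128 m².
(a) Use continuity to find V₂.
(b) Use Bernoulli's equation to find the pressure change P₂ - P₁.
(a) Continuity: A₁V₁=A₂V₂ -> V₂=A₁V₁/A₂=0.0426*4.22/0.0128=14.04 m/s
(b) Bernoulli: P₂-P₁=0.5*rho*(V₁^2-V₂^2)/1000=0.5*1000*(4.22^2-14.04^2)/1000=-89.66 kPa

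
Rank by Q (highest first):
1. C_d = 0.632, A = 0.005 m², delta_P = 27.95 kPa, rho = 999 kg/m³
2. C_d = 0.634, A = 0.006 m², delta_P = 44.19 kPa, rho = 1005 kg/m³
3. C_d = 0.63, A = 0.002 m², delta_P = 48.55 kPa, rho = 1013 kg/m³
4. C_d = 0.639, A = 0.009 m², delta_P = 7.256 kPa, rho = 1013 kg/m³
Case 1: Q = 23.64 L/s
Case 2: Q = 35.67 L/s
Case 3: Q = 12.34 L/s
Case 4: Q = 21.77 L/s
Ranking (highest first): 2, 1, 4, 3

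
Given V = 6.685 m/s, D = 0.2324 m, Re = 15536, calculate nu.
Formula: Re = \frac{V D}{\nu}
Substituting knowns: 15536 = 6.685·0.2324/nu
Solving for nu: nu = 6.685·0.2324/15536 = 0.0001 m²/s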